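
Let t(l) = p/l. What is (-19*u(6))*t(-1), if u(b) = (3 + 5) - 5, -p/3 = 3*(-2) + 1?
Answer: 855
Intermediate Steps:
p = 15 (p = -3*(3*(-2) + 1) = -3*(-6 + 1) = -3*(-5) = 15)
u(b) = 3 (u(b) = 8 - 5 = 3)
t(l) = 15/l
(-19*u(6))*t(-1) = (-19*3)*(15/(-1)) = -855*(-1) = -57*(-15) = 855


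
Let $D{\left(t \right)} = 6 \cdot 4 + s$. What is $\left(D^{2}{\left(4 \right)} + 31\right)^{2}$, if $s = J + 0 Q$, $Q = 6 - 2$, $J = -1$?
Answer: $313600$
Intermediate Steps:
$Q = 4$
$s = -1$ ($s = -1 + 0 \cdot 4 = -1 + 0 = -1$)
$D{\left(t \right)} = 23$ ($D{\left(t \right)} = 6 \cdot 4 - 1 = 24 - 1 = 23$)
$\left(D^{2}{\left(4 \right)} + 31\right)^{2} = \left(23^{2} + 31\right)^{2} = \left(529 + 31\right)^{2} = 560^{2} = 313600$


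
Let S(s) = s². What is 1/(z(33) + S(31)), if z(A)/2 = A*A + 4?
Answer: 1/3147 ≈ 0.00031776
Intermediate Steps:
z(A) = 8 + 2*A² (z(A) = 2*(A*A + 4) = 2*(A² + 4) = 2*(4 + A²) = 8 + 2*A²)
1/(z(33) + S(31)) = 1/((8 + 2*33²) + 31²) = 1/((8 + 2*1089) + 961) = 1/((8 + 2178) + 961) = 1/(2186 + 961) = 1/3147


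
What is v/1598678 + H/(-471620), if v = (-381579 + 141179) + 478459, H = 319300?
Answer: -19909224991/37698425918 ≈ -0.52812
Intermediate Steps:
v = 238059 (v = -240400 + 478459 = 238059)
v/1598678 + H/(-471620) = 238059/1598678 + 319300/(-471620) = 238059*(1/1598678) + 319300*(-1/471620) = 238059/1598678 - 15965/23581 = -19909224991/37698425918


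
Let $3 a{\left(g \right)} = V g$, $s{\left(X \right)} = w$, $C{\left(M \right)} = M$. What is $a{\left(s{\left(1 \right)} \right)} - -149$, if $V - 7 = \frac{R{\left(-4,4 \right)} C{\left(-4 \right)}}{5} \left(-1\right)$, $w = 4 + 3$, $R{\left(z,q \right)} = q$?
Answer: $\frac{864}{5} \approx 172.8$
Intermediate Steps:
$w = 7$
$s{\left(X \right)} = 7$
$V = \frac{51}{5}$ ($V = 7 + \frac{4 \left(-4\right)}{5} \left(-1\right) = 7 + \left(-16\right) \frac{1}{5} \left(-1\right) = 7 - - \frac{16}{5} = 7 + \frac{16}{5} = \frac{51}{5} \approx 10.2$)
$a{\left(g \right)} = \frac{17 g}{5}$ ($a{\left(g \right)} = \frac{\frac{51}{5} g}{3} = \frac{17 g}{5}$)
$a{\left(s{\left(1 \right)} \right)} - -149 = \frac{17}{5} \cdot 7 - -149 = \frac{119}{5} + 149 = \frac{864}{5}$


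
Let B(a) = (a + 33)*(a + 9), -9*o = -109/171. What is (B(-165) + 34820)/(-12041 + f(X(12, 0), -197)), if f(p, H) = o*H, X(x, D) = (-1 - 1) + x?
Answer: -21319767/4638143 ≈ -4.5966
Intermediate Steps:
o = 109/1539 (o = -(-109)/(9*171) = -⅑*(-109/171) = 109/1539 ≈ 0.070825)
B(a) = (9 + a)*(33 + a) (B(a) = (33 + a)*(9 + a) = (9 + a)*(33 + a))
X(x, D) = -2 + x
f(p, H) = 109*H/1539
(B(-165) + 34820)/(-12041 + f(X(12, 0), -197)) = ((297 + (-165)² + 42*(-165)) + 34820)/(-12041 + (109/1539)*(-197)) = ((297 + 27225 - 6930) + 34820)/(-12041 - 21473/1539) = (20592 + 34820)/(-18552572/1539) = 55412*(-1539/18552572) = -21319767/4638143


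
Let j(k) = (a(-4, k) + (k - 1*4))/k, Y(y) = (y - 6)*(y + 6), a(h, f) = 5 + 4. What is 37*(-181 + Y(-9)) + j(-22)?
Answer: -110687/22 ≈ -5031.2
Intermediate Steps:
a(h, f) = 9
Y(y) = (-6 + y)*(6 + y)
j(k) = (5 + k)/k (j(k) = (9 + (k - 1*4))/k = (9 + (k - 4))/k = (9 + (-4 + k))/k = (5 + k)/k)
37*(-181 + Y(-9)) + j(-22) = 37*(-181 + (-36 + (-9)²)) + (5 - 22)/(-22) = 37*(-181 + (-36 + 81)) - 1/22*(-17) = 37*(-181 + 45) + 17/22 = 37*(-136) + 17/22 = -5032 + 17/22 = -110687/22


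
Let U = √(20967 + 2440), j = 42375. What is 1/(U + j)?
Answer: 42375/1795617218 - √23407/1795617218 ≈ 2.3514e-5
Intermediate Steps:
U = √23407 ≈ 152.99
1/(U + j) = 1/(√23407 + 42375) = 1/(42375 + √23407)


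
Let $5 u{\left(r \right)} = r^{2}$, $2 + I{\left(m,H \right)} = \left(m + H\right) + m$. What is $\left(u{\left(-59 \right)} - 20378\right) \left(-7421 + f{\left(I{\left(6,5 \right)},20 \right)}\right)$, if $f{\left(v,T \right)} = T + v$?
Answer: $\frac{726848874}{5} \approx 1.4537 \cdot 10^{8}$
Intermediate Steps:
$I{\left(m,H \right)} = -2 + H + 2 m$ ($I{\left(m,H \right)} = -2 + \left(\left(m + H\right) + m\right) = -2 + \left(\left(H + m\right) + m\right) = -2 + \left(H + 2 m\right) = -2 + H + 2 m$)
$u{\left(r \right)} = \frac{r^{2}}{5}$
$\left(u{\left(-59 \right)} - 20378\right) \left(-7421 + f{\left(I{\left(6,5 \right)},20 \right)}\right) = \left(\frac{\left(-59\right)^{2}}{5} - 20378\right) \left(-7421 + \left(20 + \left(-2 + 5 + 2 \cdot 6\right)\right)\right) = \left(\frac{1}{5} \cdot 3481 - 20378\right) \left(-7421 + \left(20 + \left(-2 + 5 + 12\right)\right)\right) = \left(\frac{3481}{5} - 20378\right) \left(-7421 + \left(20 + 15\right)\right) = - \frac{98409 \left(-7421 + 35\right)}{5} = \left(- \frac{98409}{5}\right) \left(-7386\right) = \frac{726848874}{5}$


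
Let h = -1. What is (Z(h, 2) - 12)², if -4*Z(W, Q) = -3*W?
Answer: 2601/16 ≈ 162.56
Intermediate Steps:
Z(W, Q) = 3*W/4 (Z(W, Q) = -(-3)*W/4 = 3*W/4)
(Z(h, 2) - 12)² = ((¾)*(-1) - 12)² = (-¾ - 12)² = (-51/4)² = 2601/16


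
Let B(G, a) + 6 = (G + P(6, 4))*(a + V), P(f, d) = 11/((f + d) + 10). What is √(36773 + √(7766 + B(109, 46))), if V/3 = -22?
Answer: √(36773 + √5569) ≈ 191.96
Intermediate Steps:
P(f, d) = 11/(10 + d + f) (P(f, d) = 11/((d + f) + 10) = 11/(10 + d + f))
V = -66 (V = 3*(-22) = -66)
B(G, a) = -6 + (-66 + a)*(11/20 + G) (B(G, a) = -6 + (G + 11/(10 + 4 + 6))*(a - 66) = -6 + (G + 11/20)*(-66 + a) = -6 + (11/20 + G)*(-66 + a) = -6 + (-66 + a)*(11/20 + G))
√(36773 + √(7766 + B(109, 46))) = √(36773 + √(7766 + (-423/10 - 66*109 + (11/20)*46 + 109*46))) = √(36773 + √(7766 + (-423/10 - 7194 + 253/10 + 5014))) = √(36773 + √(7766 - 2197)) = √(36773 + √5569)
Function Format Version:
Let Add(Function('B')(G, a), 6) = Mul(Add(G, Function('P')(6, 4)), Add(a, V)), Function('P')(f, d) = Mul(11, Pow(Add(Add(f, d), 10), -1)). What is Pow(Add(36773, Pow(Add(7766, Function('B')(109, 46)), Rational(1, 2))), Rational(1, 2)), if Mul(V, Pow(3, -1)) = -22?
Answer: Pow(Add(36773, Pow(5569, Rational(1, 2))), Rational(1, 2)) ≈ 191.96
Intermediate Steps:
Function('P')(f, d) = Mul(11, Pow(Add(10, d, f), -1)) (Function('P')(f, d) = Mul(11, Pow(Add(Add(d, f), 10), -1)) = Mul(11, Pow(Add(10, d, f), -1)))
V = -66 (V = Mul(3, -22) = -66)
Function('B')(G, a) = Add(-6, Mul(Add(-66, a), Add(Rational(11, 20), G))) (Function('B')(G, a) = Add(-6, Mul(Add(G, Mul(11, Pow(Add(10, 4, 6), -1))), Add(a, -66))) = Add(-6, Mul(Add(G, Mul(11, Pow(20, -1))), Add(-66, a))) = Add(-6, Mul(Add(G, Mul(11, Rational(1, 20))), Add(-66, a))) = Add(-6, Mul(Add(G, Rational(11, 20)), Add(-66, a))) = Add(-6, Mul(Add(Rational(11, 20), G), Add(-66, a))) = Add(-6, Mul(Add(-66, a), Add(Rational(11, 20), G))))
Pow(Add(36773, Pow(Add(7766, Function('B')(109, 46)), Rational(1, 2))), Rational(1, 2)) = Pow(Add(36773, Pow(Add(7766, Add(Rational(-423, 10), Mul(-66, 109), Mul(Rational(11, 20), 46), Mul(109, 46))), Rational(1, 2))), Rational(1, 2)) = Pow(Add(36773, Pow(Add(7766, Add(Rational(-423, 10), -7194, Rational(253, 10), 5014)), Rational(1, 2))), Rational(1, 2)) = Pow(Add(36773, Pow(Add(7766, -2197), Rational(1, 2))), Rational(1, 2)) = Pow(Add(36773, Pow(5569, Rational(1, 2))), Rational(1, 2))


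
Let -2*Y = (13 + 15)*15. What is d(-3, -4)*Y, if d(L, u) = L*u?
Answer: -2520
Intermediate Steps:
Y = -210 (Y = -(13 + 15)*15/2 = -14*15 = -1/2*420 = -210)
d(-3, -4)*Y = -3*(-4)*(-210) = 12*(-210) = -2520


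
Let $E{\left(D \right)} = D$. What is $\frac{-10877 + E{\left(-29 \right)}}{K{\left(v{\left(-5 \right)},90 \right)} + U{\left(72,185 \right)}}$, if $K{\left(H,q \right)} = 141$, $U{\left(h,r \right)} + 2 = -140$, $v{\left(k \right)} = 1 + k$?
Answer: $10906$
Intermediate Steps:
$U{\left(h,r \right)} = -142$ ($U{\left(h,r \right)} = -2 - 140 = -142$)
$\frac{-10877 + E{\left(-29 \right)}}{K{\left(v{\left(-5 \right)},90 \right)} + U{\left(72,185 \right)}} = \frac{-10877 - 29}{141 - 142} = - \frac{10906}{-1} = \left(-10906\right) \left(-1\right) = 10906$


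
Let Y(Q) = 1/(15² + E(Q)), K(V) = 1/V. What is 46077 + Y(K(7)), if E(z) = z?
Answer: 72617359/1576 ≈ 46077.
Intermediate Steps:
K(V) = 1/V
Y(Q) = 1/(225 + Q) (Y(Q) = 1/(15² + Q) = 1/(225 + Q))
46077 + Y(K(7)) = 46077 + 1/(225 + 1/7) = 46077 + 1/(225 + ⅐) = 46077 + 1/(1576/7) = 46077 + 7/1576 = 72617359/1576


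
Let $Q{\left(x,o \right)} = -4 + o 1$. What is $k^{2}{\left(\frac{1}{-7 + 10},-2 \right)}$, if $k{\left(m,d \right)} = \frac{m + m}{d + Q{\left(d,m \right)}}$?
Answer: $\frac{4}{289} \approx 0.013841$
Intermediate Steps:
$Q{\left(x,o \right)} = -4 + o$
$k{\left(m,d \right)} = \frac{2 m}{-4 + d + m}$ ($k{\left(m,d \right)} = \frac{m + m}{d + \left(-4 + m\right)} = \frac{2 m}{-4 + d + m}$)
$k^{2}{\left(\frac{1}{-7 + 10},-2 \right)} = \left(\frac{2}{\left(-7 + 10\right) \left(-4 - 2 + \frac{1}{-7 + 10}\right)}\right)^{2} = \left(\frac{2}{3 \left(-4 - 2 + \frac{1}{3}\right)}\right)^{2} = \left(2 \cdot \frac{1}{3} \frac{1}{-4 - 2 + \frac{1}{3}}\right)^{2} = \left(2 \cdot \frac{1}{3} \frac{1}{- \frac{17}{3}}\right)^{2} = \left(2 \cdot \frac{1}{3} \left(- \frac{3}{17}\right)\right)^{2} = \left(- \frac{2}{17}\right)^{2} = \frac{4}{289}$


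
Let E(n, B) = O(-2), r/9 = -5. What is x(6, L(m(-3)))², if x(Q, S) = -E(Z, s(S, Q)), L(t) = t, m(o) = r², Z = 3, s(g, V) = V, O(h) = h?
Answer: 4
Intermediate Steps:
r = -45 (r = 9*(-5) = -45)
m(o) = 2025 (m(o) = (-45)² = 2025)
E(n, B) = -2
x(Q, S) = 2 (x(Q, S) = -1*(-2) = 2)
x(6, L(m(-3)))² = 2² = 4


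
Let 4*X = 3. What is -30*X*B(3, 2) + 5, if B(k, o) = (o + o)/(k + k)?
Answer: -10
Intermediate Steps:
B(k, o) = o/k (B(k, o) = (2*o)/((2*k)) = (2*o)*(1/(2*k)) = o/k)
X = ¾ (X = (¼)*3 = ¾ ≈ 0.75000)
-30*X*B(3, 2) + 5 = -45*2/3/2 + 5 = -45*2*(⅓)/2 + 5 = -45*2/(2*3) + 5 = -30*½ + 5 = -15 + 5 = -10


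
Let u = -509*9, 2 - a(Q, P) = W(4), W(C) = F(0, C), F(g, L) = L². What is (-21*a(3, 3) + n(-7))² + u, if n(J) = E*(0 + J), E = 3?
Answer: 69948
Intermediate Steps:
W(C) = C²
a(Q, P) = -14 (a(Q, P) = 2 - 1*4² = 2 - 1*16 = 2 - 16 = -14)
u = -4581
n(J) = 3*J (n(J) = 3*(0 + J) = 3*J)
(-21*a(3, 3) + n(-7))² + u = (-21*(-14) + 3*(-7))² - 4581 = (294 - 21)² - 4581 = 273² - 4581 = 74529 - 4581 = 69948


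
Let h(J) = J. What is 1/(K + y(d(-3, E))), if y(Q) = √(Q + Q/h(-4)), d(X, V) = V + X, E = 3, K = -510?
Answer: -1/510 ≈ -0.0019608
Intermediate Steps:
y(Q) = √3*√Q/2 (y(Q) = √(Q + Q/(-4)) = √(Q + Q*(-¼)) = √(Q - Q/4) = √(3*Q/4) = √3*√Q/2)
1/(K + y(d(-3, E))) = 1/(-510 + √3*√(3 - 3)/2) = 1/(-510 + √3*√0/2) = 1/(-510 + (½)*√3*0) = 1/(-510 + 0) = 1/(-510) = -1/510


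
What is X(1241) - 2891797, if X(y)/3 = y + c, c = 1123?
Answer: -2884705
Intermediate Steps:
X(y) = 3369 + 3*y (X(y) = 3*(y + 1123) = 3*(1123 + y) = 3369 + 3*y)
X(1241) - 2891797 = (3369 + 3*1241) - 2891797 = (3369 + 3723) - 2891797 = 7092 - 2891797 = -2884705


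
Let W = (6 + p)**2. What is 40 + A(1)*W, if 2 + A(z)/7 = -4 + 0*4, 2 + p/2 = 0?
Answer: -128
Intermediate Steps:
p = -4 (p = -4 + 2*0 = -4 + 0 = -4)
W = 4 (W = (6 - 4)**2 = 2**2 = 4)
A(z) = -42 (A(z) = -14 + 7*(-4 + 0*4) = -14 + 7*(-4 + 0) = -14 + 7*(-4) = -14 - 28 = -42)
40 + A(1)*W = 40 - 42*4 = 40 - 168 = -128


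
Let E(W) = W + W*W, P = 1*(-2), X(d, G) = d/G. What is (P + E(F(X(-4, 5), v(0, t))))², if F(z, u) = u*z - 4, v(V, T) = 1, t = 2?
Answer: 164836/625 ≈ 263.74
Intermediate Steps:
P = -2
F(z, u) = -4 + u*z
E(W) = W + W²
(P + E(F(X(-4, 5), v(0, t))))² = (-2 + (-4 + 1*(-4/5))*(1 + (-4 + 1*(-4/5))))² = (-2 + (-4 + 1*(-4*⅕))*(1 + (-4 + 1*(-4*⅕))))² = (-2 + (-4 + 1*(-⅘))*(1 + (-4 + 1*(-⅘))))² = (-2 + (-4 - ⅘)*(1 + (-4 - ⅘)))² = (-2 - 24*(1 - 24/5)/5)² = (-2 - 24/5*(-19/5))² = (-2 + 456/25)² = (406/25)² = 164836/625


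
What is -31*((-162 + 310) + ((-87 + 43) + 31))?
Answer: -4185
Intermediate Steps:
-31*((-162 + 310) + ((-87 + 43) + 31)) = -31*(148 + (-44 + 31)) = -31*(148 - 13) = -31*135 = -4185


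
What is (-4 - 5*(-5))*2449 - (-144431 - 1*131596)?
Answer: 327456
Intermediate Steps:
(-4 - 5*(-5))*2449 - (-144431 - 1*131596) = (-4 + 25)*2449 - (-144431 - 131596) = 21*2449 - 1*(-276027) = 51429 + 276027 = 327456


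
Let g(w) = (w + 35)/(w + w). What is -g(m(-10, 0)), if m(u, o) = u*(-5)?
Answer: -17/20 ≈ -0.85000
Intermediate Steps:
m(u, o) = -5*u
g(w) = (35 + w)/(2*w) (g(w) = (35 + w)/((2*w)) = (35 + w)*(1/(2*w)) = (35 + w)/(2*w))
-g(m(-10, 0)) = -(35 - 5*(-10))/(2*((-5*(-10)))) = -(35 + 50)/(2*50) = -85/(2*50) = -1*17/20 = -17/20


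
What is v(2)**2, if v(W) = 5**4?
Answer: 390625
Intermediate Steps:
v(W) = 625
v(2)**2 = 625**2 = 390625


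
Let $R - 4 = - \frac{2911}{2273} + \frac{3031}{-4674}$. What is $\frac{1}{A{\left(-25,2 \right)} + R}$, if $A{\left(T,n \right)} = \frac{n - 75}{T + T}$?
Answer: $\frac{132800025}{468894674} \approx 0.28322$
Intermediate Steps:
$A{\left(T,n \right)} = \frac{-75 + n}{2 T}$
$R = \frac{22000531}{10624002}$ ($R = 4 + \left(- \frac{2911}{2273} + \frac{3031}{-4674}\right) = 4 + \left(\left(-2911\right) \frac{1}{2273} + 3031 \left(- \frac{1}{4674}\right)\right) = 4 - \frac{20495477}{10624002} = \frac{22000531}{10624002} \approx 2.0708$)
$\frac{1}{A{\left(-25,2 \right)} + R} = \frac{1}{\frac{-75 + 2}{2 \left(-25\right)} + \frac{22000531}{10624002}} = \frac{1}{\frac{1}{2} \left(- \frac{1}{25}\right) \left(-73\right) + \frac{22000531}{10624002}} = \frac{1}{\frac{73}{50} + \frac{22000531}{10624002}} = \frac{1}{\frac{468894674}{132800025}} = \frac{132800025}{468894674}$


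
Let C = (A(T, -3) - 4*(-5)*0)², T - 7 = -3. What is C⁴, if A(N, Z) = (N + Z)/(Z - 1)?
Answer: 1/65536 ≈ 1.5259e-5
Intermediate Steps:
T = 4 (T = 7 - 3 = 4)
A(N, Z) = (N + Z)/(-1 + Z)
C = 1/16 (C = ((4 - 3)/(-1 - 3) - 4*(-5)*0)² = (1/(-4) + 20*0)² = (-¼*1 + 0)² = (-¼ + 0)² = (-¼)² = 1/16 ≈ 0.062500)
C⁴ = (1/16)⁴ = 1/65536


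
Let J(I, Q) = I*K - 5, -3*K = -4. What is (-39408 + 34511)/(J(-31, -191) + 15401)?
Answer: -14691/46064 ≈ -0.31893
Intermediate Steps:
K = 4/3 (K = -1/3*(-4) = 4/3 ≈ 1.3333)
J(I, Q) = -5 + 4*I/3 (J(I, Q) = I*(4/3) - 5 = 4*I/3 - 5 = -5 + 4*I/3)
(-39408 + 34511)/(J(-31, -191) + 15401) = (-39408 + 34511)/((-5 + (4/3)*(-31)) + 15401) = -4897/((-5 - 124/3) + 15401) = -4897/(-139/3 + 15401) = -4897/46064/3 = -4897*3/46064 = -14691/46064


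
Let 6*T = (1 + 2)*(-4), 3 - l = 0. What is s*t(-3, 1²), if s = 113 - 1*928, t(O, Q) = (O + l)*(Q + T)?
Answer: 0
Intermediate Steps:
l = 3 (l = 3 - 1*0 = 3 + 0 = 3)
T = -2 (T = ((1 + 2)*(-4))/6 = (3*(-4))/6 = (⅙)*(-12) = -2)
t(O, Q) = (-2 + Q)*(3 + O) (t(O, Q) = (O + 3)*(Q - 2) = (3 + O)*(-2 + Q) = (-2 + Q)*(3 + O))
s = -815 (s = 113 - 928 = -815)
s*t(-3, 1²) = -815*(-6 - 2*(-3) + 3*1² - 3*1²) = -815*(-6 + 6 + 3*1 - 3*1) = -815*(-6 + 6 + 3 - 3) = -815*0 = 0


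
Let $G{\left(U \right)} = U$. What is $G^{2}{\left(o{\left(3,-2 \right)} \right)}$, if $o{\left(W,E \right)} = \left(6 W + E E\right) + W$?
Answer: $625$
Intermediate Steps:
$o{\left(W,E \right)} = E^{2} + 7 W$ ($o{\left(W,E \right)} = \left(6 W + E^{2}\right) + W = \left(E^{2} + 6 W\right) + W = E^{2} + 7 W$)
$G^{2}{\left(o{\left(3,-2 \right)} \right)} = \left(\left(-2\right)^{2} + 7 \cdot 3\right)^{2} = \left(4 + 21\right)^{2} = 25^{2} = 625$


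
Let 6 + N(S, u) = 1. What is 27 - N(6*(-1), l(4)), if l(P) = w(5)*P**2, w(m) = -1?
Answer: 32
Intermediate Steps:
l(P) = -P**2
N(S, u) = -5 (N(S, u) = -6 + 1 = -5)
27 - N(6*(-1), l(4)) = 27 - 1*(-5) = 27 + 5 = 32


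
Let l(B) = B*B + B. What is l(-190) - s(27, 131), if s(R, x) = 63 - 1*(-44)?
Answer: 35803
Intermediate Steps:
l(B) = B + B² (l(B) = B² + B = B + B²)
s(R, x) = 107 (s(R, x) = 63 + 44 = 107)
l(-190) - s(27, 131) = -190*(1 - 190) - 1*107 = -190*(-189) - 107 = 35910 - 107 = 35803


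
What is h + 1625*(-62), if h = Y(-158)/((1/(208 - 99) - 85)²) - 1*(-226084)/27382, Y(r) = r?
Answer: -59185023434055293/587492419968 ≈ -1.0074e+5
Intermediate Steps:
h = 4837877720707/587492419968 (h = -158/(1/(208 - 99) - 85)² - 1*(-226084)/27382 = -158/(1/109 - 85)² + 226084*(1/27382) = -158/(1/109 - 85)² + 113042/13691 = -158/((-9264/109)²) + 113042/13691 = -158/85821696/11881 + 113042/13691 = -158*11881/85821696 + 113042/13691 = -938599/42910848 + 113042/13691 = 4837877720707/587492419968 ≈ 8.2348)
h + 1625*(-62) = 4837877720707/587492419968 + 1625*(-62) = 4837877720707/587492419968 - 100750 = -59185023434055293/587492419968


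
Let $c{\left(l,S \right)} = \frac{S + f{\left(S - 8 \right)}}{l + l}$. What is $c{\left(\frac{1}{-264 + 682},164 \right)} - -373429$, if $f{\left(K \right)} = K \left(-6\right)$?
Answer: $212081$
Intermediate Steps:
$f{\left(K \right)} = - 6 K$
$c{\left(l,S \right)} = \frac{48 - 5 S}{2 l}$ ($c{\left(l,S \right)} = \frac{S - 6 \left(S - 8\right)}{l + l} = \frac{S - 6 \left(S - 8\right)}{2 l} = \left(S - 6 \left(-8 + S\right)\right) \frac{1}{2 l} = \left(S - \left(-48 + 6 S\right)\right) \frac{1}{2 l} = \left(48 - 5 S\right) \frac{1}{2 l} = \frac{48 - 5 S}{2 l}$)
$c{\left(\frac{1}{-264 + 682},164 \right)} - -373429 = \frac{48 - 820}{2 \frac{1}{-264 + 682}} - -373429 = \frac{48 - 820}{2 \cdot \frac{1}{418}} + 373429 = \frac{1}{2} \frac{1}{\frac{1}{418}} \left(-772\right) + 373429 = \frac{1}{2} \cdot 418 \left(-772\right) + 373429 = -161348 + 373429 = 212081$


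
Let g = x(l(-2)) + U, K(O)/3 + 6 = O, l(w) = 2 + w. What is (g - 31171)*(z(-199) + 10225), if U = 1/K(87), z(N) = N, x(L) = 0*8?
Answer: -8438050928/27 ≈ -3.1252e+8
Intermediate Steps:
K(O) = -18 + 3*O
x(L) = 0
U = 1/243 (U = 1/(-18 + 3*87) = 1/(-18 + 261) = 1/243 ≈ 0.0041152)
g = 1/243 (g = 0 + 1/243 = 1/243 ≈ 0.0041152)
(g - 31171)*(z(-199) + 10225) = (1/243 - 31171)*(-199 + 10225) = -7574552/243*10026 = -8438050928/27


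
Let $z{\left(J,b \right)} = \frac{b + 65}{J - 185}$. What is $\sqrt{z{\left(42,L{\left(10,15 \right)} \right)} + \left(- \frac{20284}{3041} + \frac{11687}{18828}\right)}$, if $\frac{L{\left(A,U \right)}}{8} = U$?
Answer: $\frac{7 i \sqrt{279059926617778735}}{1364600094} \approx 2.7098 i$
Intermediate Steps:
$L{\left(A,U \right)} = 8 U$
$z{\left(J,b \right)} = \frac{65 + b}{-185 + J}$
$\sqrt{z{\left(42,L{\left(10,15 \right)} \right)} + \left(- \frac{20284}{3041} + \frac{11687}{18828}\right)} = \sqrt{\frac{65 + 8 \cdot 15}{-185 + 42} + \left(- \frac{20284}{3041} + \frac{11687}{18828}\right)} = \sqrt{\frac{65 + 120}{-143} + \left(\left(-20284\right) \frac{1}{3041} + 11687 \cdot \frac{1}{18828}\right)} = \sqrt{\left(- \frac{1}{143}\right) 185 + \left(- \frac{20284}{3041} + \frac{11687}{18828}\right)} = \sqrt{- \frac{185}{143} - \frac{346366985}{57255948}} = \sqrt{- \frac{60122829235}{8187600564}} = \frac{7 i \sqrt{279059926617778735}}{1364600094}$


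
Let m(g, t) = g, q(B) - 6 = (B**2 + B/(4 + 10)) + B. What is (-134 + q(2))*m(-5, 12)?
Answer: 4265/7 ≈ 609.29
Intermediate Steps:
q(B) = 6 + B**2 + 15*B/14 (q(B) = 6 + ((B**2 + B/(4 + 10)) + B) = 6 + ((B**2 + B/14) + B) = 6 + (B**2 + 15*B/14) = 6 + B**2 + 15*B/14)
(-134 + q(2))*m(-5, 12) = (-134 + (6 + 2**2 + (15/14)*2))*(-5) = (-134 + (6 + 4 + 15/7))*(-5) = (-134 + 85/7)*(-5) = -853/7*(-5) = 4265/7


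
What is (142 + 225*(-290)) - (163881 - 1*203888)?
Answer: -25101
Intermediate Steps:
(142 + 225*(-290)) - (163881 - 1*203888) = (142 - 65250) - (163881 - 203888) = -65108 - 1*(-40007) = -65108 + 40007 = -25101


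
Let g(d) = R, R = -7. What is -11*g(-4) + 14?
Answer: 91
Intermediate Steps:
g(d) = -7
-11*g(-4) + 14 = -11*(-7) + 14 = 77 + 14 = 91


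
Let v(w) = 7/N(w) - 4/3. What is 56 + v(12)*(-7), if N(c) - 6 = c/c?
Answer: 175/3 ≈ 58.333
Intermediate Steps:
N(c) = 7 (N(c) = 6 + c/c = 6 + 1 = 7)
v(w) = -⅓ (v(w) = 7/7 - 4/3 = 7*(⅐) - 4*⅓ = 1 - 4/3 = -⅓)
56 + v(12)*(-7) = 56 - ⅓*(-7) = 56 + 7/3 = 175/3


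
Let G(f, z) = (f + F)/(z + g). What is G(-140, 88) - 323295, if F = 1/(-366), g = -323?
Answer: -27806551709/86010 ≈ -3.2329e+5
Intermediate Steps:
F = -1/366 ≈ -0.0027322
G(f, z) = (-1/366 + f)/(-323 + z) (G(f, z) = (f - 1/366)/(z - 323) = (-1/366 + f)/(-323 + z))
G(-140, 88) - 323295 = (-1/366 - 140)/(-323 + 88) - 323295 = -51241/366/(-235) - 323295 = -1/235*(-51241/366) - 323295 = 51241/86010 - 323295 = -27806551709/86010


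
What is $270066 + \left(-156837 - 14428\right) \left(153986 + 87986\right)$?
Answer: $-41441064514$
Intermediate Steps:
$270066 + \left(-156837 - 14428\right) \left(153986 + 87986\right) = 270066 - 41441334580 = -41441064514$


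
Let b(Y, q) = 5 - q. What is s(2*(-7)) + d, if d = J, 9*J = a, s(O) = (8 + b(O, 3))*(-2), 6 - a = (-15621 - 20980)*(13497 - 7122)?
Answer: 25925689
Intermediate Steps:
a = 233331381 (a = 6 - (-15621 - 20980)*(13497 - 7122) = 6 - (-36601)*6375 = 6 - 1*(-233331375) = 6 + 233331375 = 233331381)
s(O) = -20 (s(O) = (8 + (5 - 1*3))*(-2) = (8 + (5 - 3))*(-2) = (8 + 2)*(-2) = 10*(-2) = -20)
J = 25925709 (J = (1/9)*233331381 = 25925709)
d = 25925709
s(2*(-7)) + d = -20 + 25925709 = 25925689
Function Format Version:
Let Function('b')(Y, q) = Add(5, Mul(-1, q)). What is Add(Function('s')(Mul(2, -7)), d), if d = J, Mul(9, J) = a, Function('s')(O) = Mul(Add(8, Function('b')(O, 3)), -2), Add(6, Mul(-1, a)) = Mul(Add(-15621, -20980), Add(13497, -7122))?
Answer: 25925689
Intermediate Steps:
a = 233331381 (a = Add(6, Mul(-1, Mul(Add(-15621, -20980), Add(13497, -7122)))) = Add(6, Mul(-1, Mul(-36601, 6375))) = Add(6, Mul(-1, -233331375)) = Add(6, 233331375) = 233331381)
Function('s')(O) = -20 (Function('s')(O) = Mul(Add(8, Add(5, Mul(-1, 3))), -2) = Mul(Add(8, Add(5, -3)), -2) = Mul(Add(8, 2), -2) = Mul(10, -2) = -20)
J = 25925709 (J = Mul(Rational(1, 9), 233331381) = 25925709)
d = 25925709
Add(Function('s')(Mul(2, -7)), d) = Add(-20, 25925709) = 25925689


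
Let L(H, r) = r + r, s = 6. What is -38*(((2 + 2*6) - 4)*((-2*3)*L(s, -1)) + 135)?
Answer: -9690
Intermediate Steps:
L(H, r) = 2*r
-38*(((2 + 2*6) - 4)*((-2*3)*L(s, -1)) + 135) = -38*(((2 + 2*6) - 4)*((-2*3)*(2*(-1))) + 135) = -38*(((2 + 12) - 4)*(-6*(-2)) + 135) = -38*((14 - 4)*12 + 135) = -38*(10*12 + 135) = -38*(120 + 135) = -38*255 = -9690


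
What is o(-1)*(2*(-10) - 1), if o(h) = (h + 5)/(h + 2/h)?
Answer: 28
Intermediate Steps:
o(h) = (5 + h)/(h + 2/h)
o(-1)*(2*(-10) - 1) = (-(5 - 1)/(2 + (-1)**2))*(2*(-10) - 1) = (-1*4/(2 + 1))*(-20 - 1) = -1*4/3*(-21) = -1*1/3*4*(-21) = -4/3*(-21) = 28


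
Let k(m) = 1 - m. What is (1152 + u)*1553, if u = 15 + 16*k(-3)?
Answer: 1911743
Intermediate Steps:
u = 79 (u = 15 + 16*(1 - 1*(-3)) = 15 + 16*(1 + 3) = 15 + 16*4 = 15 + 64 = 79)
(1152 + u)*1553 = (1152 + 79)*1553 = 1231*1553 = 1911743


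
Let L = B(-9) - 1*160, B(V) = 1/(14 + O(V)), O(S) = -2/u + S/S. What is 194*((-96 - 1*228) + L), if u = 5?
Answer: -6853438/73 ≈ -93883.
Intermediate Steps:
O(S) = ⅗ (O(S) = -2/5 + S/S = -2*⅕ + 1 = -⅖ + 1 = ⅗)
B(V) = 5/73 (B(V) = 1/(14 + ⅗) = 1/(73/5) = 5/73)
L = -11675/73 (L = 5/73 - 1*160 = 5/73 - 160 = -11675/73 ≈ -159.93)
194*((-96 - 1*228) + L) = 194*((-96 - 1*228) - 11675/73) = 194*((-96 - 228) - 11675/73) = 194*(-324 - 11675/73) = 194*(-35327/73) = -6853438/73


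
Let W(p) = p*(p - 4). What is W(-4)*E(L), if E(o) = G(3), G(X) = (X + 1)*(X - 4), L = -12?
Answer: -128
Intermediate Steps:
W(p) = p*(-4 + p)
G(X) = (1 + X)*(-4 + X)
E(o) = -4 (E(o) = -4 + 3**2 - 3*3 = -4 + 9 - 9 = -4)
W(-4)*E(L) = -4*(-4 - 4)*(-4) = -4*(-8)*(-4) = 32*(-4) = -128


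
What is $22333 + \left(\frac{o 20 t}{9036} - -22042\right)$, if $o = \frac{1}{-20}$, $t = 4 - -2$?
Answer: $\frac{66828749}{1506} \approx 44375.0$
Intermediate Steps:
$t = 6$ ($t = 4 + 2 = 6$)
$o = - \frac{1}{20} \approx -0.05$
$22333 + \left(\frac{o 20 t}{9036} - -22042\right) = 22333 + \left(\frac{\left(- \frac{1}{20}\right) 20 \cdot 6}{9036} - -22042\right) = 22333 + \left(\left(-1\right) 6 \cdot \frac{1}{9036} + 22042\right) = 22333 + \left(\left(-6\right) \frac{1}{9036} + 22042\right) = 22333 + \left(- \frac{1}{1506} + 22042\right) = 22333 + \frac{33195251}{1506} = \frac{66828749}{1506}$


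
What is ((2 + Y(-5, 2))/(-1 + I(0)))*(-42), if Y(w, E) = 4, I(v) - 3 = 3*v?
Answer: -126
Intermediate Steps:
I(v) = 3 + 3*v
((2 + Y(-5, 2))/(-1 + I(0)))*(-42) = ((2 + 4)/(-1 + (3 + 3*0)))*(-42) = (6/(-1 + (3 + 0)))*(-42) = (6/(-1 + 3))*(-42) = (6/2)*(-42) = (6*(½))*(-42) = 3*(-42) = -126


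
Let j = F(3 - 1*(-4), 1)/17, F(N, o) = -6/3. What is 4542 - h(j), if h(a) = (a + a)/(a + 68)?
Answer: 2620736/577 ≈ 4542.0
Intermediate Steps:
F(N, o) = -2 (F(N, o) = -6*1/3 = -2)
j = -2/17 ≈ -0.11765
h(a) = 2*a/(68 + a) (h(a) = (2*a)/(68 + a) = 2*a/(68 + a))
4542 - h(j) = 4542 - 2*(-2)/(17*(68 - 2/17)) = 4542 - 2*(-2)/(17*1154/17) = 4542 - 2*(-2)*17/(17*1154) = 4542 - 1*(-2/577) = 4542 + 2/577 = 2620736/577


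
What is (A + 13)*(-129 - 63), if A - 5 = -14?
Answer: -768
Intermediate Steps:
A = -9 (A = 5 - 14 = -9)
(A + 13)*(-129 - 63) = (-9 + 13)*(-129 - 63) = 4*(-192) = -768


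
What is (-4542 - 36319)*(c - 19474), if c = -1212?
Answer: 845250646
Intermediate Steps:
(-4542 - 36319)*(c - 19474) = (-4542 - 36319)*(-1212 - 19474) = -40861*(-20686) = 845250646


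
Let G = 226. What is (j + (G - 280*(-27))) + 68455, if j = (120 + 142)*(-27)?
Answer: 69167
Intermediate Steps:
j = -7074 (j = 262*(-27) = -7074)
(j + (G - 280*(-27))) + 68455 = (-7074 + (226 - 280*(-27))) + 68455 = (-7074 + (226 + 7560)) + 68455 = (-7074 + 7786) + 68455 = 712 + 68455 = 69167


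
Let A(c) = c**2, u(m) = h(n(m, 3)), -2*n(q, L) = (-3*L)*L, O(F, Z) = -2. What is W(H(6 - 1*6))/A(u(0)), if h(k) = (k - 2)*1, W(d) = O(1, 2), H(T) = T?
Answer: -8/529 ≈ -0.015123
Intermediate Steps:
W(d) = -2
n(q, L) = 3*L**2/2 (n(q, L) = -(-3*L)*L/2 = -(-3)*L**2/2 = 3*L**2/2)
h(k) = -2 + k (h(k) = (-2 + k)*1 = -2 + k)
u(m) = 23/2 (u(m) = -2 + (3/2)*3**2 = -2 + (3/2)*9 = -2 + 27/2 = 23/2)
W(H(6 - 1*6))/A(u(0)) = -2/((23/2)**2) = -2/529/4 = -2*4/529 = -8/529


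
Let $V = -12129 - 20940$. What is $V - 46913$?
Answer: $-79982$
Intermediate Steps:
$V = -33069$
$V - 46913 = -33069 - 46913 = -79982$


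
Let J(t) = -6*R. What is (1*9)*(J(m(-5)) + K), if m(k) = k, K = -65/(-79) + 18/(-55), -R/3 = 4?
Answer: 2834937/4345 ≈ 652.46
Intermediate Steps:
R = -12 (R = -3*4 = -12)
K = 2153/4345 (K = -65*(-1/79) + 18*(-1/55) = 65/79 - 18/55 = 2153/4345 ≈ 0.49551)
J(t) = 72 (J(t) = -6*(-12) = 72)
(1*9)*(J(m(-5)) + K) = (1*9)*(72 + 2153/4345) = 9*(314993/4345) = 2834937/4345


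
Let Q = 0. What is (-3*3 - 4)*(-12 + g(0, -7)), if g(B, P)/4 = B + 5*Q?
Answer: 156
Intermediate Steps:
g(B, P) = 4*B (g(B, P) = 4*(B + 5*0) = 4*(B + 0) = 4*B)
(-3*3 - 4)*(-12 + g(0, -7)) = (-3*3 - 4)*(-12 + 4*0) = (-9 - 4)*(-12 + 0) = -13*(-12) = 156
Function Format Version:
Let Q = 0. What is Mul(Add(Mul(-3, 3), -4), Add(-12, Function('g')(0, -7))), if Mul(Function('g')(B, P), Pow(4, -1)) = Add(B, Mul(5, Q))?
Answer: 156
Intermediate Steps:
Function('g')(B, P) = Mul(4, B) (Function('g')(B, P) = Mul(4, Add(B, Mul(5, 0))) = Mul(4, Add(B, 0)) = Mul(4, B))
Mul(Add(Mul(-3, 3), -4), Add(-12, Function('g')(0, -7))) = Mul(Add(Mul(-3, 3), -4), Add(-12, Mul(4, 0))) = Mul(Add(-9, -4), Add(-12, 0)) = Mul(-13, -12) = 156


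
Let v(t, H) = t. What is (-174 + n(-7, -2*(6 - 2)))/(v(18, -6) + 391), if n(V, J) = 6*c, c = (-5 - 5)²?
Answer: 426/409 ≈ 1.0416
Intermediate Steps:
c = 100 (c = (-10)² = 100)
n(V, J) = 600 (n(V, J) = 6*100 = 600)
(-174 + n(-7, -2*(6 - 2)))/(v(18, -6) + 391) = (-174 + 600)/(18 + 391) = 426/409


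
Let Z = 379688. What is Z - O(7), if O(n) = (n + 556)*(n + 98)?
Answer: 320573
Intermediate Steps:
O(n) = (98 + n)*(556 + n) (O(n) = (556 + n)*(98 + n) = (98 + n)*(556 + n))
Z - O(7) = 379688 - (54488 + 7² + 654*7) = 379688 - (54488 + 49 + 4578) = 379688 - 1*59115 = 379688 - 59115 = 320573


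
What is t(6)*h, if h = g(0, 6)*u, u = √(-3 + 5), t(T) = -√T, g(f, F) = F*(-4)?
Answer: 48*√3 ≈ 83.138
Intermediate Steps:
g(f, F) = -4*F
u = √2 ≈ 1.4142
h = -24*√2 (h = (-4*6)*√2 = -24*√2 ≈ -33.941)
t(6)*h = (-√6)*(-24*√2) = 48*√3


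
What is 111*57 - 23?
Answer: 6304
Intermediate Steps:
111*57 - 23 = 6327 - 23 = 6304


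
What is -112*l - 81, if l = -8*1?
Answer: 815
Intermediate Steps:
l = -8
-112*l - 81 = -112*(-8) - 81 = 896 - 81 = 815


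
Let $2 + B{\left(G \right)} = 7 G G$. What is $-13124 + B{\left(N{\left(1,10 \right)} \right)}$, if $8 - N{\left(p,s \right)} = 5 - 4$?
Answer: $-12783$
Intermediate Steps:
$N{\left(p,s \right)} = 7$ ($N{\left(p,s \right)} = 8 - \left(5 - 4\right) = 8 - 1 = 7$)
$B{\left(G \right)} = -2 + 7 G^{2}$ ($B{\left(G \right)} = -2 + 7 G G = -2 + 7 G^{2}$)
$-13124 + B{\left(N{\left(1,10 \right)} \right)} = -13124 - \left(2 - 7 \cdot 7^{2}\right) = -13124 + \left(-2 + 7 \cdot 49\right) = -13124 + \left(-2 + 343\right) = -13124 + 341 = -12783$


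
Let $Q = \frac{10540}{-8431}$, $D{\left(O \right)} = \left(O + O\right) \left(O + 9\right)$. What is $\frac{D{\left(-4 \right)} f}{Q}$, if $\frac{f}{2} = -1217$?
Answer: $- \frac{41042108}{527} \approx -77879.0$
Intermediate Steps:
$f = -2434$ ($f = 2 \left(-1217\right) = -2434$)
$D{\left(O \right)} = 2 O \left(9 + O\right)$
$Q = - \frac{10540}{8431}$ ($Q = 10540 \left(- \frac{1}{8431}\right) = - \frac{10540}{8431} \approx -1.2501$)
$\frac{D{\left(-4 \right)} f}{Q} = \frac{2 \left(-4\right) \left(9 - 4\right) \left(-2434\right)}{- \frac{10540}{8431}} = 2 \left(-4\right) 5 \left(-2434\right) \left(- \frac{8431}{10540}\right) = \left(-40\right) \left(-2434\right) \left(- \frac{8431}{10540}\right) = 97360 \left(- \frac{8431}{10540}\right) = - \frac{41042108}{527}$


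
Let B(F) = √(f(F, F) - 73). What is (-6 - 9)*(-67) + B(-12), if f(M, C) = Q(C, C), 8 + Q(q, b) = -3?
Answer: 1005 + 2*I*√21 ≈ 1005.0 + 9.1651*I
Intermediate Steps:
Q(q, b) = -11 (Q(q, b) = -8 - 3 = -11)
f(M, C) = -11
B(F) = 2*I*√21 (B(F) = √(-11 - 73) = √(-84) = 2*I*√21)
(-6 - 9)*(-67) + B(-12) = (-6 - 9)*(-67) + 2*I*√21 = -15*(-67) + 2*I*√21 = 1005 + 2*I*√21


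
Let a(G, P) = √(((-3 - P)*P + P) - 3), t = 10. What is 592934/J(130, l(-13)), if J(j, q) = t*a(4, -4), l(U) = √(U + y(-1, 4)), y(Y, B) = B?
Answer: -296467*I*√11/55 ≈ -17878.0*I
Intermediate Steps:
l(U) = √(4 + U) (l(U) = √(U + 4) = √(4 + U))
a(G, P) = √(-3 + P + P*(-3 - P)) (a(G, P) = √((P*(-3 - P) + P) - 3) = √((P + P*(-3 - P)) - 3) = √(-3 + P + P*(-3 - P)))
J(j, q) = 10*I*√11 (J(j, q) = 10*√(-3 - 1*(-4)² - 2*(-4)) = 10*√(-3 - 1*16 + 8) = 10*√(-3 - 16 + 8) = 10*√(-11) = 10*(I*√11) = 10*I*√11)
592934/J(130, l(-13)) = 592934/((10*I*√11)) = 592934*(-I*√11/110) = -296467*I*√11/55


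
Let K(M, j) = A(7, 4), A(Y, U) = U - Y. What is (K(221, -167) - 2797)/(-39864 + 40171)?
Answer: -2800/307 ≈ -9.1205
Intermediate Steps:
K(M, j) = -3 (K(M, j) = 4 - 1*7 = 4 - 7 = -3)
(K(221, -167) - 2797)/(-39864 + 40171) = (-3 - 2797)/(-39864 + 40171) = -2800/307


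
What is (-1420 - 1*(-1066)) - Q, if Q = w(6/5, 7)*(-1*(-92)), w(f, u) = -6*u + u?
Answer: 2866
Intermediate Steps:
w(f, u) = -5*u
Q = -3220 (Q = (-5*7)*(-1*(-92)) = -35*92 = -3220)
(-1420 - 1*(-1066)) - Q = (-1420 - 1*(-1066)) - 1*(-3220) = (-1420 + 1066) + 3220 = -354 + 3220 = 2866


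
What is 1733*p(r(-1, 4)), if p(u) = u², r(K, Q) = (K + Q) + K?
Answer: 6932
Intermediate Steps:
r(K, Q) = Q + 2*K
1733*p(r(-1, 4)) = 1733*(4 + 2*(-1))² = 1733*(4 - 2)² = 1733*2² = 1733*4 = 6932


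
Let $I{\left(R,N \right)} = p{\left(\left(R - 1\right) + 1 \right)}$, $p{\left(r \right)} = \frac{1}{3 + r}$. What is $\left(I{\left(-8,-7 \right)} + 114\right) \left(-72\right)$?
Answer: $- \frac{40968}{5} \approx -8193.6$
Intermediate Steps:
$I{\left(R,N \right)} = \frac{1}{3 + R}$ ($I{\left(R,N \right)} = \frac{1}{3 + \left(\left(R - 1\right) + 1\right)} = \frac{1}{3 + \left(\left(-1 + R\right) + 1\right)} = \frac{1}{3 + R}$)
$\left(I{\left(-8,-7 \right)} + 114\right) \left(-72\right) = \left(\frac{1}{3 - 8} + 114\right) \left(-72\right) = \left(\frac{1}{-5} + 114\right) \left(-72\right) = \left(- \frac{1}{5} + 114\right) \left(-72\right) = \frac{569}{5} \left(-72\right) = - \frac{40968}{5}$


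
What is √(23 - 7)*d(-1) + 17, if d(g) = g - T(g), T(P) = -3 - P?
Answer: 21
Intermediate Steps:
d(g) = 3 + 2*g (d(g) = g - (-3 - g) = g + (3 + g) = 3 + 2*g)
√(23 - 7)*d(-1) + 17 = √(23 - 7)*(3 + 2*(-1)) + 17 = √16*(3 - 2) + 17 = 4*1 + 17 = 4 + 17 = 21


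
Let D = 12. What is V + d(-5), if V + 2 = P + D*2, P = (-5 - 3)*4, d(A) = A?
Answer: -15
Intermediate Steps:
P = -32 (P = -8*4 = -32)
V = -10 (V = -2 + (-32 + 12*2) = -2 + (-32 + 24) = -2 - 8 = -10)
V + d(-5) = -10 - 5 = -15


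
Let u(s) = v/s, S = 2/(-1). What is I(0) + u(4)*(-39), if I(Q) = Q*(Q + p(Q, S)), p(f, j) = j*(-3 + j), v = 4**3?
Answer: -624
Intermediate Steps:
v = 64
S = -2 (S = 2*(-1) = -2)
u(s) = 64/s
I(Q) = Q*(10 + Q) (I(Q) = Q*(Q - 2*(-3 - 2)) = Q*(Q - 2*(-5)) = Q*(Q + 10) = Q*(10 + Q))
I(0) + u(4)*(-39) = 0*(10 + 0) + (64/4)*(-39) = 0*10 + (64*(1/4))*(-39) = 0 + 16*(-39) = 0 - 624 = -624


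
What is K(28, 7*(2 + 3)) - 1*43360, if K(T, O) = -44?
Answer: -43404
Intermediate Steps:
K(28, 7*(2 + 3)) - 1*43360 = -44 - 1*43360 = -44 - 43360 = -43404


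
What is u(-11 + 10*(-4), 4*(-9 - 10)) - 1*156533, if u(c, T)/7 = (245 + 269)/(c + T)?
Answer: -19883289/127 ≈ -1.5656e+5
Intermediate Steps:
u(c, T) = 3598/(T + c) (u(c, T) = 7*((245 + 269)/(c + T)) = 7*(514/(T + c)) = 3598/(T + c))
u(-11 + 10*(-4), 4*(-9 - 10)) - 1*156533 = 3598/(4*(-9 - 10) + (-11 + 10*(-4))) - 1*156533 = 3598/(4*(-19) + (-11 - 40)) - 156533 = 3598/(-76 - 51) - 156533 = 3598/(-127) - 156533 = 3598*(-1/127) - 156533 = -3598/127 - 156533 = -19883289/127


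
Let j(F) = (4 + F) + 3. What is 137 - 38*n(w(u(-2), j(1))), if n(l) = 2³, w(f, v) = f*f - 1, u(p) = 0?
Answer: -167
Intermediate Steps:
j(F) = 7 + F
w(f, v) = -1 + f² (w(f, v) = f² - 1 = -1 + f²)
n(l) = 8
137 - 38*n(w(u(-2), j(1))) = 137 - 38*8 = 137 - 304 = -167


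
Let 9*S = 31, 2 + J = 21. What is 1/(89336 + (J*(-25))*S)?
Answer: 9/789299 ≈ 1.1403e-5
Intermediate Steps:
J = 19 (J = -2 + 21 = 19)
S = 31/9 (S = (⅑)*31 = 31/9 ≈ 3.4444)
1/(89336 + (J*(-25))*S) = 1/(89336 + (19*(-25))*(31/9)) = 1/(89336 - 475*31/9) = 1/(89336 - 14725/9) = 1/(789299/9) = 9/789299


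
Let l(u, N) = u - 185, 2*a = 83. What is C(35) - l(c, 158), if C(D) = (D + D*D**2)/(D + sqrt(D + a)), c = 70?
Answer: 3267855/2297 - 128730*sqrt(34)/2297 ≈ 1095.9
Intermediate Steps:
a = 83/2 (a = (1/2)*83 = 83/2 ≈ 41.500)
l(u, N) = -185 + u
C(D) = (D + D**3)/(D + sqrt(83/2 + D)) (C(D) = (D + D*D**2)/(D + sqrt(D + 83/2)) = (D + D**3)/(D + sqrt(83/2 + D)))
C(35) - l(c, 158) = (35 + 35**3)/(35 + sqrt(83/2 + 35)) - (-185 + 70) = (35 + 42875)/(35 + sqrt(153/2)) - 1*(-115) = 42910/(35 + 3*sqrt(34)/2) + 115 = 115 + 42910/(35 + 3*sqrt(34)/2)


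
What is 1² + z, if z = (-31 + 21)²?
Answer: 101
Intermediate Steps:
z = 100 (z = (-10)² = 100)
1² + z = 1² + 100 = 1 + 100 = 101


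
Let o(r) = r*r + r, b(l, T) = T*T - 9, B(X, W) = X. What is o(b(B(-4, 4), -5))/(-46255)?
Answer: -272/46255 ≈ -0.0058804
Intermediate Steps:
b(l, T) = -9 + T² (b(l, T) = T² - 9 = -9 + T²)
o(r) = r + r² (o(r) = r² + r = r + r²)
o(b(B(-4, 4), -5))/(-46255) = ((-9 + (-5)²)*(1 + (-9 + (-5)²)))/(-46255) = ((-9 + 25)*(1 + (-9 + 25)))*(-1/46255) = (16*(1 + 16))*(-1/46255) = (16*17)*(-1/46255) = 272*(-1/46255) = -272/46255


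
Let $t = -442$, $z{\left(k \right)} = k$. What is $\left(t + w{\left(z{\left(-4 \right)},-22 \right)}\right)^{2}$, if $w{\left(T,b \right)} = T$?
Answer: $198916$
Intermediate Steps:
$\left(t + w{\left(z{\left(-4 \right)},-22 \right)}\right)^{2} = \left(-442 - 4\right)^{2} = \left(-446\right)^{2} = 198916$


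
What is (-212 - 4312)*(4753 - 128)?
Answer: -20923500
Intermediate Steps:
(-212 - 4312)*(4753 - 128) = -4524*4625 = -20923500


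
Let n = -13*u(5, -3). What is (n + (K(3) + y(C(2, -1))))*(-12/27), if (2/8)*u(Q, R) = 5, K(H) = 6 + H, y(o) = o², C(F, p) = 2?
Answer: 988/9 ≈ 109.78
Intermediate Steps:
u(Q, R) = 20 (u(Q, R) = 4*5 = 20)
n = -260 (n = -13*20 = -260)
(n + (K(3) + y(C(2, -1))))*(-12/27) = (-260 + ((6 + 3) + 2²))*(-12/27) = (-260 + (9 + 4))*(-12*1/27) = (-260 + 13)*(-4/9) = -247*(-4/9) = 988/9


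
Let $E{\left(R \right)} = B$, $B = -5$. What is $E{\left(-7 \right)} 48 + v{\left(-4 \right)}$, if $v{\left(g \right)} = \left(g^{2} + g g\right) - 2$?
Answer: $-210$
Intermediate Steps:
$v{\left(g \right)} = -2 + 2 g^{2}$ ($v{\left(g \right)} = \left(g^{2} + g^{2}\right) - 2 = 2 g^{2} - 2 = -2 + 2 g^{2}$)
$E{\left(R \right)} = -5$
$E{\left(-7 \right)} 48 + v{\left(-4 \right)} = \left(-5\right) 48 - \left(2 - 2 \left(-4\right)^{2}\right) = -240 + \left(-2 + 2 \cdot 16\right) = -240 + \left(-2 + 32\right) = -240 + 30 = -210$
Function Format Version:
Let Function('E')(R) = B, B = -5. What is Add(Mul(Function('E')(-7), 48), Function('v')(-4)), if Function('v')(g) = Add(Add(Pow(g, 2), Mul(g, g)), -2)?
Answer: -210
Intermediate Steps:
Function('v')(g) = Add(-2, Mul(2, Pow(g, 2))) (Function('v')(g) = Add(Add(Pow(g, 2), Pow(g, 2)), -2) = Add(Mul(2, Pow(g, 2)), -2) = Add(-2, Mul(2, Pow(g, 2))))
Function('E')(R) = -5
Add(Mul(Function('E')(-7), 48), Function('v')(-4)) = Add(Mul(-5, 48), Add(-2, Mul(2, Pow(-4, 2)))) = Add(-240, Add(-2, Mul(2, 16))) = Add(-240, Add(-2, 32)) = Add(-240, 30) = -210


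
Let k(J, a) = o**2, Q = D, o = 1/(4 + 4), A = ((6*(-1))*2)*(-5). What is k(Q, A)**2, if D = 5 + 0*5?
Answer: 1/4096 ≈ 0.00024414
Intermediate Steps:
D = 5 (D = 5 + 0 = 5)
A = 60 (A = -6*2*(-5) = -12*(-5) = 60)
o = 1/8 ≈ 0.12500
Q = 5
k(J, a) = 1/64 (k(J, a) = (1/8)**2 = 1/64)
k(Q, A)**2 = (1/64)**2 = 1/4096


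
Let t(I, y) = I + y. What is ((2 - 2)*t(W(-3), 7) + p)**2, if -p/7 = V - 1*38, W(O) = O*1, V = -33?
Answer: 247009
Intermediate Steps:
W(O) = O
p = 497 (p = -7*(-33 - 1*38) = -7*(-33 - 38) = -7*(-71) = 497)
((2 - 2)*t(W(-3), 7) + p)**2 = ((2 - 2)*(-3 + 7) + 497)**2 = (0*4 + 497)**2 = (0 + 497)**2 = 497**2 = 247009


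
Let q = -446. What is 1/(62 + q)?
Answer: -1/384 ≈ -0.0026042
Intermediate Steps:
1/(62 + q) = 1/(62 - 446) = 1/(-384) = -1/384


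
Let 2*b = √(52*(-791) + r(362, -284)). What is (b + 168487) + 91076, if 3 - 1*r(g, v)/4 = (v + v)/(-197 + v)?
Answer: 259563 + 12*I*√16518502/481 ≈ 2.5956e+5 + 101.4*I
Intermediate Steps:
r(g, v) = 12 - 8*v/(-197 + v) (r(g, v) = 12 - 4*(v + v)/(-197 + v) = 12 - 4*2*v/(-197 + v) = 12 - 8*v/(-197 + v))
b = 12*I*√16518502/481 (b = √(52*(-791) + 4*(-591 - 284)/(-197 - 284))/2 = √(-41132 + 4*(-875)/(-481))/2 = √(-41132 + 4*(-1/481)*(-875))/2 = √(-41132 + 3500/481)/2 = √(-19780992/481)/2 = (24*I*√16518502/481)/2 = 12*I*√16518502/481 ≈ 101.4*I)
(b + 168487) + 91076 = (12*I*√16518502/481 + 168487) + 91076 = (168487 + 12*I*√16518502/481) + 91076 = 259563 + 12*I*√16518502/481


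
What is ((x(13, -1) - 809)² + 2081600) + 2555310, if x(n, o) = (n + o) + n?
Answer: 5251566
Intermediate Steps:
x(n, o) = o + 2*n
((x(13, -1) - 809)² + 2081600) + 2555310 = (((-1 + 2*13) - 809)² + 2081600) + 2555310 = (((-1 + 26) - 809)² + 2081600) + 2555310 = ((25 - 809)² + 2081600) + 2555310 = ((-784)² + 2081600) + 2555310 = (614656 + 2081600) + 2555310 = 2696256 + 2555310 = 5251566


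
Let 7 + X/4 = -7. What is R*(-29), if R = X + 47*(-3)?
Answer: 5713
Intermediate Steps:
X = -56 (X = -28 + 4*(-7) = -28 - 28 = -56)
R = -197 (R = -56 + 47*(-3) = -56 - 141 = -197)
R*(-29) = -197*(-29) = 5713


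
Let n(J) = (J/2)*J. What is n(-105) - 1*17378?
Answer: -23731/2 ≈ -11866.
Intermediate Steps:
n(J) = J²/2 (n(J) = (J*(½))*J = (J/2)*J = J²/2)
n(-105) - 1*17378 = (½)*(-105)² - 1*17378 = (½)*11025 - 17378 = 11025/2 - 17378 = -23731/2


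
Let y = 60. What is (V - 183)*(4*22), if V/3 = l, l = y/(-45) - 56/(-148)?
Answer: -605176/37 ≈ -16356.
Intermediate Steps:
l = -106/111 (l = 60/(-45) - 56/(-148) = 60*(-1/45) - 56*(-1/148) = -4/3 + 14/37 = -106/111 ≈ -0.95496)
V = -106/37 (V = 3*(-106/111) = -106/37 ≈ -2.8649)
(V - 183)*(4*22) = (-106/37 - 183)*(4*22) = -6877/37*88 = -605176/37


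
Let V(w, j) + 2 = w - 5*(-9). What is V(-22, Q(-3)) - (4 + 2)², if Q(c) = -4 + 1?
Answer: -15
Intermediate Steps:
Q(c) = -3
V(w, j) = 43 + w (V(w, j) = -2 + (w - 5*(-9)) = -2 + (w + 45) = -2 + (45 + w) = 43 + w)
V(-22, Q(-3)) - (4 + 2)² = (43 - 22) - (4 + 2)² = 21 - 1*6² = 21 - 1*36 = 21 - 36 = -15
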